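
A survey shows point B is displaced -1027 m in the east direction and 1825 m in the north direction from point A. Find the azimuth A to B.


az = atan2(-1027, 1825) = -29.4 deg
adjusted to 0-360: 330.6 degrees

330.6 degrees


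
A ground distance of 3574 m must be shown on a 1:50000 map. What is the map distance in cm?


map_cm = 3574 * 100 / 50000 = 7.148 cm ≈ 7.15 cm

7.15 cm


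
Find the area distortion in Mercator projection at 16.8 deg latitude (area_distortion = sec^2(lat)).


area_distortion = 1/cos^2(16.8) = 1.091

1.091


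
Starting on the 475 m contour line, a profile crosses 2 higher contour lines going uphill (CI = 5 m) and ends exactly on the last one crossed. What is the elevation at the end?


elevation = 475 + 2 * 5 = 485 m

485 m


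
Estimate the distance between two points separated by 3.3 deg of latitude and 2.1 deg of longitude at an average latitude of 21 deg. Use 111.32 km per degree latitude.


dlat_km = 3.3 * 111.32 = 367.356
dlon_km = 2.1 * 111.32 * cos(21) ≈ 218.245
dist = sqrt(367.356^2 + 218.245^2) ≈ 427.3 km

427.3 km


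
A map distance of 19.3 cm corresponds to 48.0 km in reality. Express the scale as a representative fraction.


ground = 48.0 km = 4800000 cm; RF denominator = ground / map = 4800000 / 19.3 ≈ 248705; RF = 1:248705

1:248705


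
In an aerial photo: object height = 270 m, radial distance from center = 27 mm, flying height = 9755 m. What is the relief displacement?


d = h * r / H = 270 * 27 / 9755 = 0.75 mm

0.75 mm


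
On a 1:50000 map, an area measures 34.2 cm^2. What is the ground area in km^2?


ground_area = 34.2 * (50000/100)^2 = 8550000.0 m^2 = 8.55 km^2

8.55 km^2


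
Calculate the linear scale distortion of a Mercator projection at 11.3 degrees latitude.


SF = 1 / cos(11.3) = 1 / 0.980615 = 1.02

1.02


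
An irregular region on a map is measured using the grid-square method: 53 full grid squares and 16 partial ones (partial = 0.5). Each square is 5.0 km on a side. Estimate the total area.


effective squares = 53 + 16 * 0.5 = 61.0
area = 61.0 * 25.0 = 1525.0 km^2

1525.0 km^2


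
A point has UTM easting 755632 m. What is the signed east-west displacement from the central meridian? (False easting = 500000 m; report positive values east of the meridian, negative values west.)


displacement = 755632 - 500000 = 255632 m

255632 m


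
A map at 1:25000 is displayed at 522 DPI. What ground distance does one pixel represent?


pixel_cm = 2.54 / 522 ≈ 0.004866 cm
ground = pixel_cm * 25000 / 100 = 2.54 * 25000 / (522 * 100) = 63500 / 52200 ≈ 1.22 m

1.22 m


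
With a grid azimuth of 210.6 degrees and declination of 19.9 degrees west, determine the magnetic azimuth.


magnetic azimuth = grid azimuth - declination (east +ve)
mag_az = 210.6 - -19.9 = 230.5 degrees

230.5 degrees


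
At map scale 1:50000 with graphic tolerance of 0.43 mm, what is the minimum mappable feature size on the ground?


ground = 0.43 mm * 50000 / 1000 = 21.5 m

21.5 m


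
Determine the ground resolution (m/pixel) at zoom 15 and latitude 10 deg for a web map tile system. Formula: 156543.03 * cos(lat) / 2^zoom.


res = 156543.03 * cos(10) / 2^15 = 156543.03 * 0.98480775 / 32768 = 4.7 m/pixel

4.7 m/pixel


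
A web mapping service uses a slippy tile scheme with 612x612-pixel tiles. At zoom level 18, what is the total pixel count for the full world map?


tiles per axis = 2^18 = 262144
total tiles = 262144^2 = 68719476736
pixels per axis = 262144 * 612 = 160432128
total pixels = 160432128^2 = 25738467694608384

25738467694608384 pixels


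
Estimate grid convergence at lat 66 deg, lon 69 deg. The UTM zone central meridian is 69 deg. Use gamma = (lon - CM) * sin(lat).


gamma = (69 - 69) * sin(66) = 0 * 0.913545 = 0.0 degrees

0.0 degrees


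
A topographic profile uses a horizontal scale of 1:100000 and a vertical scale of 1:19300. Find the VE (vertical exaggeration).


VE = horizontal_scale / vertical_scale = 100000 / 19300 ≈ 5.2

5.2x


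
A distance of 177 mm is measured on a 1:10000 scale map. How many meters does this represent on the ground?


ground = 177 mm * 10000 / 1000 = 1770.0 m

1770.0 m


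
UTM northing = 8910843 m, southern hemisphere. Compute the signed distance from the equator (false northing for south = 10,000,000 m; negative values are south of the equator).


For southern: actual = 8910843 - 10000000 = -1089157 m

-1089157 m


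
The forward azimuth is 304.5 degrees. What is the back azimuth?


back azimuth = (304.5 + 180) mod 360 = 124.5 degrees

124.5 degrees


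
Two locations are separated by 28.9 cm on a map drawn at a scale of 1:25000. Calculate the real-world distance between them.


ground = 28.9 cm * 25000 / 100 = 7225.0 m = 7.225 km

7.225 km


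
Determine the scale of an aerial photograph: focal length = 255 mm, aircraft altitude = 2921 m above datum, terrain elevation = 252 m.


scale = f / (H - h) = 255 mm / 2669 m = 255 / 2669000 = 1:10467

1:10467


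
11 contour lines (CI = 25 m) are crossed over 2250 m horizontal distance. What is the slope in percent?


elevation change = 11 * 25 = 275 m
slope = 275 / 2250 * 100 = 12.2%

12.2%


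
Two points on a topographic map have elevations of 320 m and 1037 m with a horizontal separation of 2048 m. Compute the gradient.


gradient = (1037 - 320) / 2048 = 717 / 2048 = 0.3501

0.3501


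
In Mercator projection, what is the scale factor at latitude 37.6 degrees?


SF = 1 / cos(37.6) = 1 / 0.79229 = 1.262

1.262


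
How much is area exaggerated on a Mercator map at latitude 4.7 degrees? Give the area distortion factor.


area_distortion = 1/cos^2(4.7) = 1.007

1.007


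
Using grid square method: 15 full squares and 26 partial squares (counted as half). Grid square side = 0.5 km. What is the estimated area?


effective squares = 15 + 26 * 0.5 = 28.0
area = 28.0 * 0.25 = 7.0 km^2

7.0 km^2


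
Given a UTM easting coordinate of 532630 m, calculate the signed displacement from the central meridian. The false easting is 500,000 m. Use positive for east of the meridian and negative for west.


displacement = 532630 - 500000 = 32630 m

32630 m


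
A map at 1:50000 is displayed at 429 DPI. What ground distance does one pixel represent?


pixel_cm = 2.54 / 429 ≈ 0.005921 cm
ground = pixel_cm * 50000 / 100 = 2.54 * 50000 / (429 * 100) = 127000 / 42900 ≈ 2.96 m

2.96 m


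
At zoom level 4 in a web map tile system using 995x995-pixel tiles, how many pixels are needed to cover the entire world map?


tiles per axis = 2^4 = 16
total tiles = 16^2 = 256
pixels per axis = 16 * 995 = 15920
total pixels = 15920^2 = 253446400

253446400 pixels


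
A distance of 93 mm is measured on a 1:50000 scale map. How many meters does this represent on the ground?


ground = 93 mm * 50000 / 1000 = 4650.0 m

4650.0 m


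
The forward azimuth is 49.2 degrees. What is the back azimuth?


back azimuth = (49.2 + 180) mod 360 = 229.2 degrees

229.2 degrees


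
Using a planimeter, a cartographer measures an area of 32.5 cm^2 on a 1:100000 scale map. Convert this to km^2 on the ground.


ground_area = 32.5 * (100000/100)^2 = 32500000.0 m^2 = 32.5 km^2

32.5 km^2


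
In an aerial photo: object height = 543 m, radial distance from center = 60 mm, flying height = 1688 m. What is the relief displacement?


d = h * r / H = 543 * 60 / 1688 = 19.3 mm

19.3 mm


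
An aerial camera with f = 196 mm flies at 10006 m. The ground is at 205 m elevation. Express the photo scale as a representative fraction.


scale = f / (H - h) = 196 mm / 9801 m = 196 / 9801000 = 1:50005

1:50005


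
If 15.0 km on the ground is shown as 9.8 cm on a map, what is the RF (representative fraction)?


ground = 15.0 km = 1500000 cm; RF denominator = ground / map = 1500000 / 9.8 ≈ 153061; RF = 1:153061

1:153061


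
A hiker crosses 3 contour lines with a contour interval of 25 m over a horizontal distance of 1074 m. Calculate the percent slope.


elevation change = 3 * 25 = 75 m
slope = 75 / 1074 * 100 = 7.0%

7.0%


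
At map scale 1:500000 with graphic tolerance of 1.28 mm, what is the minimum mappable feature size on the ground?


ground = 1.28 mm * 500000 / 1000 = 640.0 m

640.0 m


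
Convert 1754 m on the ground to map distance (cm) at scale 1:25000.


map_cm = 1754 * 100 / 25000 = 7.016 cm ≈ 7.02 cm

7.02 cm


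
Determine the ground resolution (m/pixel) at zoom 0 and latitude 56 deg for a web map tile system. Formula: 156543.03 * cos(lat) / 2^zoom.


res = 156543.03 * cos(56) / 2^0 = 156543.03 * 0.5591929 / 1 = 87537.75 m/pixel

87537.75 m/pixel


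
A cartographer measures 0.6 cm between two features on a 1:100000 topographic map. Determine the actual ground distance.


ground = 0.6 cm * 100000 / 100 = 600.0 m

600.0 m


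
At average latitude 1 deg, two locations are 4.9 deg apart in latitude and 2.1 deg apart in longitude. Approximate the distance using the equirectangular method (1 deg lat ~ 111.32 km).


dlat_km = 4.9 * 111.32 = 545.468
dlon_km = 2.1 * 111.32 * cos(1) ≈ 233.736
dist = sqrt(545.468^2 + 233.736^2) ≈ 593.4 km

593.4 km


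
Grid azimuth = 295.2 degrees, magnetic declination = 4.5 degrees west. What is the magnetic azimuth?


magnetic azimuth = grid azimuth - declination (east +ve)
mag_az = 295.2 - -4.5 = 299.7 degrees

299.7 degrees


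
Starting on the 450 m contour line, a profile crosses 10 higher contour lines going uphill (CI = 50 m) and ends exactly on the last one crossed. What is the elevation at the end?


elevation = 450 + 10 * 50 = 950 m

950 m


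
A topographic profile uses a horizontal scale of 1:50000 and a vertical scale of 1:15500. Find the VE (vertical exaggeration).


VE = horizontal_scale / vertical_scale = 50000 / 15500 ≈ 3.2

3.2x


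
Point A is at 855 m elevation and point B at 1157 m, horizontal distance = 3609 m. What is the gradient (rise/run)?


gradient = (1157 - 855) / 3609 = 302 / 3609 = 0.0837

0.0837


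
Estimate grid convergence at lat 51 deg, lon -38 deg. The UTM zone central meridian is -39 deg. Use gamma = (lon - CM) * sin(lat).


gamma = (-38 - -39) * sin(51) = 1 * 0.777146 = 0.777 degrees

0.777 degrees


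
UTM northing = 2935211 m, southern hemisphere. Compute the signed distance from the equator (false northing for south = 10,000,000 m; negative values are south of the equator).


For southern: actual = 2935211 - 10000000 = -7064789 m

-7064789 m


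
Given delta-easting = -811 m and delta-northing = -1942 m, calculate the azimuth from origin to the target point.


az = atan2(-811, -1942) = -157.3 deg
adjusted to 0-360: 202.7 degrees

202.7 degrees


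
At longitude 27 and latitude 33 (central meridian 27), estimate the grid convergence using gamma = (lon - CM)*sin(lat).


gamma = (27 - 27) * sin(33) = 0 * 0.544639 = 0.0 degrees

0.0 degrees


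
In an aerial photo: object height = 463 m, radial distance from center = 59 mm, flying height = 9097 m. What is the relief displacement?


d = h * r / H = 463 * 59 / 9097 = 3.0 mm

3.0 mm


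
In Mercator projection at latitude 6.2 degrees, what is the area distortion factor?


area_distortion = 1/cos^2(6.2) = 1.012

1.012


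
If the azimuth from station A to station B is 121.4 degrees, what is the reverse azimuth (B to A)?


back azimuth = (121.4 + 180) mod 360 = 301.4 degrees

301.4 degrees


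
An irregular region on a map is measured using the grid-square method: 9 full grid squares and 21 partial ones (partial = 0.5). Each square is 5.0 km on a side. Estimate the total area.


effective squares = 9 + 21 * 0.5 = 19.5
area = 19.5 * 25.0 = 487.5 km^2

487.5 km^2


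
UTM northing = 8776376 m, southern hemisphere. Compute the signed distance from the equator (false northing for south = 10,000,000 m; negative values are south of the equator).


For southern: actual = 8776376 - 10000000 = -1223624 m

-1223624 m


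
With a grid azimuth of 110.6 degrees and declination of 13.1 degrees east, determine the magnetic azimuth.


magnetic azimuth = grid azimuth - declination (east +ve)
mag_az = 110.6 - 13.1 = 97.5 degrees

97.5 degrees


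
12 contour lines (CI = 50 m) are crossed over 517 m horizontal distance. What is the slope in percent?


elevation change = 12 * 50 = 600 m
slope = 600 / 517 * 100 = 116.1%

116.1%


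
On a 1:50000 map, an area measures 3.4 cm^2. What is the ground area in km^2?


ground_area = 3.4 * (50000/100)^2 = 850000.0 m^2 = 0.85 km^2

0.85 km^2


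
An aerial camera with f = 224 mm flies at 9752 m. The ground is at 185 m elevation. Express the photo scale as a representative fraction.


scale = f / (H - h) = 224 mm / 9567 m = 224 / 9567000 = 1:42710

1:42710


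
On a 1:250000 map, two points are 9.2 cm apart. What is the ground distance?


ground = 9.2 cm * 250000 / 100 = 23000.0 m = 23.0 km

23.0 km


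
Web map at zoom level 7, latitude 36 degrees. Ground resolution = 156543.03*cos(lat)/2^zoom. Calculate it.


res = 156543.03 * cos(36) / 2^7 = 156543.03 * 0.80901699 / 128 = 989.42 m/pixel

989.42 m/pixel


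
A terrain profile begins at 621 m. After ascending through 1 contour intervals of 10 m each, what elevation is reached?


elevation = 621 + 1 * 10 = 631 m

631 m


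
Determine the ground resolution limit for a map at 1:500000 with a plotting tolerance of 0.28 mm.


ground = 0.28 mm * 500000 / 1000 = 140.0 m

140.0 m


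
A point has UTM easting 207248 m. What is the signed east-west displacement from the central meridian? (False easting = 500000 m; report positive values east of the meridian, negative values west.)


displacement = 207248 - 500000 = -292752 m

-292752 m


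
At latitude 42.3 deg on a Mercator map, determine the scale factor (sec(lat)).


SF = 1 / cos(42.3) = 1 / 0.739631 = 1.352

1.352


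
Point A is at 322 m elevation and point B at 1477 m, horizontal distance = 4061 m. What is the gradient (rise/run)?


gradient = (1477 - 322) / 4061 = 1155 / 4061 = 0.2844

0.2844


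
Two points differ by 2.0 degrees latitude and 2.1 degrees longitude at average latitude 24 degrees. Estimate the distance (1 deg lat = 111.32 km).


dlat_km = 2.0 * 111.32 = 222.64
dlon_km = 2.1 * 111.32 * cos(24) ≈ 213.561
dist = sqrt(222.64^2 + 213.561^2) ≈ 308.5 km

308.5 km


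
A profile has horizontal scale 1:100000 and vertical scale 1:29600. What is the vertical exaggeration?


VE = horizontal_scale / vertical_scale = 100000 / 29600 ≈ 3.4

3.4x


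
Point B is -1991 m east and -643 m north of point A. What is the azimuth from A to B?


az = atan2(-1991, -643) = -107.9 deg
adjusted to 0-360: 252.1 degrees

252.1 degrees


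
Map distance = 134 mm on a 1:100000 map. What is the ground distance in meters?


ground = 134 mm * 100000 / 1000 = 13400.0 m

13400.0 m


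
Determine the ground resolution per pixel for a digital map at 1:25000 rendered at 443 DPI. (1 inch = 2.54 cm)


pixel_cm = 2.54 / 443 ≈ 0.005734 cm
ground = pixel_cm * 25000 / 100 = 2.54 * 25000 / (443 * 100) = 63500 / 44300 ≈ 1.43 m

1.43 m


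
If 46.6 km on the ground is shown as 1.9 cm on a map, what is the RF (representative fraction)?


ground = 46.6 km = 4660000 cm; RF denominator = ground / map = 4660000 / 1.9 ≈ 2452632; RF = 1:2452632

1:2452632


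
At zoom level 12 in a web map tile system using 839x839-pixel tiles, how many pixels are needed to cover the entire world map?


tiles per axis = 2^12 = 4096
total tiles = 4096^2 = 16777216
pixels per axis = 4096 * 839 = 3436544
total pixels = 3436544^2 = 11809834663936

11809834663936 pixels


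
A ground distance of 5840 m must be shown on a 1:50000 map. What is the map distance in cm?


map_cm = 5840 * 100 / 50000 = 11.68 cm

11.68 cm


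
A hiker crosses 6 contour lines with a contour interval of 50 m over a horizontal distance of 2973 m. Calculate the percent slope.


elevation change = 6 * 50 = 300 m
slope = 300 / 2973 * 100 = 10.1%

10.1%


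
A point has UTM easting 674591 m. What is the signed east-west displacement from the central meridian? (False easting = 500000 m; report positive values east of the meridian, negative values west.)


displacement = 674591 - 500000 = 174591 m

174591 m


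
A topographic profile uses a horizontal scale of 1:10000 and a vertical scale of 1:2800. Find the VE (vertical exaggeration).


VE = horizontal_scale / vertical_scale = 10000 / 2800 ≈ 3.6

3.6x


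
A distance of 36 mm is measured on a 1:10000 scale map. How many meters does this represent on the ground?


ground = 36 mm * 10000 / 1000 = 360.0 m

360.0 m


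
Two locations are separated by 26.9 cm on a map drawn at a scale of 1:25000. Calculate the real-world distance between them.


ground = 26.9 cm * 25000 / 100 = 6725.0 m = 6.725 km

6.725 km


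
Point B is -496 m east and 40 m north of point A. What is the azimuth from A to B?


az = atan2(-496, 40) = -85.4 deg
adjusted to 0-360: 274.6 degrees

274.6 degrees


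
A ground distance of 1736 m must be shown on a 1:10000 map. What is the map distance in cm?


map_cm = 1736 * 100 / 10000 = 17.36 cm

17.36 cm


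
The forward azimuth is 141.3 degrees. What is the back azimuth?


back azimuth = (141.3 + 180) mod 360 = 321.3 degrees

321.3 degrees


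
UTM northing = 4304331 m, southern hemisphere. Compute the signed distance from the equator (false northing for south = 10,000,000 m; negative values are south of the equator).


For southern: actual = 4304331 - 10000000 = -5695669 m

-5695669 m


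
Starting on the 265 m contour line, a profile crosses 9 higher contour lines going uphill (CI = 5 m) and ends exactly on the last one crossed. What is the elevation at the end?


elevation = 265 + 9 * 5 = 310 m

310 m


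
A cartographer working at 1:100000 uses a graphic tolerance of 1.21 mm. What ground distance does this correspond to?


ground = 1.21 mm * 100000 / 1000 = 121.0 m

121.0 m


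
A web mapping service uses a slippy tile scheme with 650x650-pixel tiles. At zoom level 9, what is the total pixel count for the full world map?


tiles per axis = 2^9 = 512
total tiles = 512^2 = 262144
pixels per axis = 512 * 650 = 332800
total pixels = 332800^2 = 110755840000

110755840000 pixels


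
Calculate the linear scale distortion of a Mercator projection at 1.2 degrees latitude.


SF = 1 / cos(1.2) = 1 / 0.999781 = 1.0

1.0


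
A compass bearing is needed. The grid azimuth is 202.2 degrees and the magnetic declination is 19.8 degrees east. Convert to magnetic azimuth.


magnetic azimuth = grid azimuth - declination (east +ve)
mag_az = 202.2 - 19.8 = 182.4 degrees

182.4 degrees


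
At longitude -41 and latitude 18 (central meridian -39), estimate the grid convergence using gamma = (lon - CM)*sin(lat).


gamma = (-41 - -39) * sin(18) = -2 * 0.309017 = -0.618 degrees

-0.618 degrees


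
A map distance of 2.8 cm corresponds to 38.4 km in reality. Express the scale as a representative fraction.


ground = 38.4 km = 3840000 cm; RF denominator = ground / map = 3840000 / 2.8 ≈ 1371429; RF = 1:1371429

1:1371429


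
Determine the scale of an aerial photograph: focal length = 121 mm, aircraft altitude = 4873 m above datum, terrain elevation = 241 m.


scale = f / (H - h) = 121 mm / 4632 m = 121 / 4632000 = 1:38281

1:38281


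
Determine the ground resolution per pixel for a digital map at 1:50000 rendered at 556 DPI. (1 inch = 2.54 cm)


pixel_cm = 2.54 / 556 ≈ 0.004568 cm
ground = pixel_cm * 50000 / 100 = 2.54 * 50000 / (556 * 100) = 127000 / 55600 ≈ 2.28 m

2.28 m


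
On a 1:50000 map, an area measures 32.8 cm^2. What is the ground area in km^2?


ground_area = 32.8 * (50000/100)^2 = 8200000.0 m^2 = 8.2 km^2

8.2 km^2


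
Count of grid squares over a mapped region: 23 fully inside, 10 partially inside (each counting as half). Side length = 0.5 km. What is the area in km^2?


effective squares = 23 + 10 * 0.5 = 28.0
area = 28.0 * 0.25 = 7.0 km^2

7.0 km^2


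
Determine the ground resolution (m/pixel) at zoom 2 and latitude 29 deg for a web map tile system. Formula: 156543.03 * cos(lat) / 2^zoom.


res = 156543.03 * cos(29) / 2^2 = 156543.03 * 0.87461971 / 4 = 34228.9 m/pixel

34228.9 m/pixel


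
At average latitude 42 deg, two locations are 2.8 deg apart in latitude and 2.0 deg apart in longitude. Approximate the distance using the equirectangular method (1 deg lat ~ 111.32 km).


dlat_km = 2.8 * 111.32 = 311.696
dlon_km = 2.0 * 111.32 * cos(42) ≈ 165.454
dist = sqrt(311.696^2 + 165.454^2) ≈ 352.9 km

352.9 km


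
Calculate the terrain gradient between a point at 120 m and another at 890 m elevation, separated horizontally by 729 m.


gradient = (890 - 120) / 729 = 770 / 729 = 1.0562

1.0562


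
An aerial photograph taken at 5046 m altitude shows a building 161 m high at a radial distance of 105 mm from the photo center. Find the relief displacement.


d = h * r / H = 161 * 105 / 5046 = 3.35 mm

3.35 mm


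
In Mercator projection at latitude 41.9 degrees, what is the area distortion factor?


area_distortion = 1/cos^2(41.9) = 1.805

1.805


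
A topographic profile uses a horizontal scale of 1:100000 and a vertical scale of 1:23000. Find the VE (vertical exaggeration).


VE = horizontal_scale / vertical_scale = 100000 / 23000 ≈ 4.3

4.3x


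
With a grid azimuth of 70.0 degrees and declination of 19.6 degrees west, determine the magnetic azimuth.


magnetic azimuth = grid azimuth - declination (east +ve)
mag_az = 70.0 - -19.6 = 89.6 degrees

89.6 degrees


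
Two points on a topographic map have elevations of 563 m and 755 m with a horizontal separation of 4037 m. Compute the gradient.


gradient = (755 - 563) / 4037 = 192 / 4037 = 0.0476

0.0476


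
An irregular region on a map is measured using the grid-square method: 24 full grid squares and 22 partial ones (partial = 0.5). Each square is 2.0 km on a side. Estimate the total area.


effective squares = 24 + 22 * 0.5 = 35.0
area = 35.0 * 4.0 = 140.0 km^2

140.0 km^2


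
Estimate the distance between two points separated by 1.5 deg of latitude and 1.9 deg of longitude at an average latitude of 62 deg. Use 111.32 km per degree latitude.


dlat_km = 1.5 * 111.32 = 166.98
dlon_km = 1.9 * 111.32 * cos(62) ≈ 99.297
dist = sqrt(166.98^2 + 99.297^2) ≈ 194.3 km

194.3 km


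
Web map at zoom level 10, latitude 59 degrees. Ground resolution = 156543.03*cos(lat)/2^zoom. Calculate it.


res = 156543.03 * cos(59) / 2^10 = 156543.03 * 0.51503807 / 1024 = 78.74 m/pixel

78.74 m/pixel


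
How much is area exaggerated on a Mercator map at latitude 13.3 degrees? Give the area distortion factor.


area_distortion = 1/cos^2(13.3) = 1.056

1.056


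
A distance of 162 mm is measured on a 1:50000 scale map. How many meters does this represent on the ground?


ground = 162 mm * 50000 / 1000 = 8100.0 m

8100.0 m


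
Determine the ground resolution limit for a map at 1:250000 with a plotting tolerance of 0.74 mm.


ground = 0.74 mm * 250000 / 1000 = 185.0 m

185.0 m


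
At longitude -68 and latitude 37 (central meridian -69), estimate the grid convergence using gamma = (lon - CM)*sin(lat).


gamma = (-68 - -69) * sin(37) = 1 * 0.601815 = 0.602 degrees

0.602 degrees


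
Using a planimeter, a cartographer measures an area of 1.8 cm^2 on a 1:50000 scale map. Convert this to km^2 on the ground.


ground_area = 1.8 * (50000/100)^2 = 450000.0 m^2 = 0.45 km^2

0.45 km^2


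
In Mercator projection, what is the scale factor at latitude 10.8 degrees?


SF = 1 / cos(10.8) = 1 / 0.982287 = 1.018

1.018


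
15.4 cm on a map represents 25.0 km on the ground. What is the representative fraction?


ground = 25.0 km = 2500000 cm; RF denominator = ground / map = 2500000 / 15.4 ≈ 162338; RF = 1:162338

1:162338


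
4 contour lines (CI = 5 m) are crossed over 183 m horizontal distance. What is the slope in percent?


elevation change = 4 * 5 = 20 m
slope = 20 / 183 * 100 = 10.9%

10.9%


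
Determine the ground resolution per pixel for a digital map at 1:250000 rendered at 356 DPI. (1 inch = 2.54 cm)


pixel_cm = 2.54 / 356 ≈ 0.007135 cm
ground = pixel_cm * 250000 / 100 = 2.54 * 250000 / (356 * 100) = 635000 / 35600 ≈ 17.84 m

17.84 m


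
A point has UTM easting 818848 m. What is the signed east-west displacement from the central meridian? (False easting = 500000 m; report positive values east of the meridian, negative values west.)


displacement = 818848 - 500000 = 318848 m

318848 m


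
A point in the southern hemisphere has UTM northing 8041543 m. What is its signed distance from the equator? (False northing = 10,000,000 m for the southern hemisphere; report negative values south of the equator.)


For southern: actual = 8041543 - 10000000 = -1958457 m

-1958457 m


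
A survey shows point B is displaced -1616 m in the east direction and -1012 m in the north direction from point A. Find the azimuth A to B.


az = atan2(-1616, -1012) = -122.1 deg
adjusted to 0-360: 237.9 degrees

237.9 degrees


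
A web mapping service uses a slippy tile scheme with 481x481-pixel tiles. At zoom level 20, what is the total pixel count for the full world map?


tiles per axis = 2^20 = 1048576
total tiles = 1048576^2 = 1099511627776
pixels per axis = 1048576 * 481 = 504365056
total pixels = 504365056^2 = 254384109713883136

254384109713883136 pixels


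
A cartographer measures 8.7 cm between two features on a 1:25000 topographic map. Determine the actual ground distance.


ground = 8.7 cm * 25000 / 100 = 2175.0 m = 2.175 km

2.175 km


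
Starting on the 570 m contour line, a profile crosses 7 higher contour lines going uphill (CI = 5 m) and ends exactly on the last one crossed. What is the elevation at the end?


elevation = 570 + 7 * 5 = 605 m

605 m


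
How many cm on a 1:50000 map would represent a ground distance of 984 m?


map_cm = 984 * 100 / 50000 = 1.968 cm ≈ 1.97 cm

1.97 cm


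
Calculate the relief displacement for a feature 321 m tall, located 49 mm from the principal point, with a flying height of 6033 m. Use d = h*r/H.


d = h * r / H = 321 * 49 / 6033 = 2.61 mm

2.61 mm


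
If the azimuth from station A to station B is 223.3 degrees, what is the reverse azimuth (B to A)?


back azimuth = (223.3 + 180) mod 360 = 43.3 degrees

43.3 degrees


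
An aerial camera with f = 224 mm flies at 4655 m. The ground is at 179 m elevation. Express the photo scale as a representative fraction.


scale = f / (H - h) = 224 mm / 4476 m = 224 / 4476000 = 1:19982

1:19982


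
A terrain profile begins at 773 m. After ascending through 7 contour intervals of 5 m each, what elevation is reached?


elevation = 773 + 7 * 5 = 808 m

808 m


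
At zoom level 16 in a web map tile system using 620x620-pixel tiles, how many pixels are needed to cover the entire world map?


tiles per axis = 2^16 = 65536
total tiles = 65536^2 = 4294967296
pixels per axis = 65536 * 620 = 40632320
total pixels = 40632320^2 = 1650985428582400

1650985428582400 pixels


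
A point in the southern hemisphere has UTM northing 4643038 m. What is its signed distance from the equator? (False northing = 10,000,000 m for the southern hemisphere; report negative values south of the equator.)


For southern: actual = 4643038 - 10000000 = -5356962 m

-5356962 m


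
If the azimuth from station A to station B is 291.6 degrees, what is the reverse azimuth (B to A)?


back azimuth = (291.6 + 180) mod 360 = 111.6 degrees

111.6 degrees


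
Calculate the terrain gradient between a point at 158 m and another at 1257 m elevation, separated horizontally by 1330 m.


gradient = (1257 - 158) / 1330 = 1099 / 1330 = 0.8263

0.8263


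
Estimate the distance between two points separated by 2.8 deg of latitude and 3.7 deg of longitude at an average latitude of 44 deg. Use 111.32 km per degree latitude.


dlat_km = 2.8 * 111.32 = 311.696
dlon_km = 3.7 * 111.32 * cos(44) ≈ 296.285
dist = sqrt(311.696^2 + 296.285^2) ≈ 430.0 km

430.0 km


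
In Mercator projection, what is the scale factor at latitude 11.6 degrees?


SF = 1 / cos(11.6) = 1 / 0.979575 = 1.021

1.021


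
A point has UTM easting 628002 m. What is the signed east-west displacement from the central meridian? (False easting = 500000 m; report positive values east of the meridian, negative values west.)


displacement = 628002 - 500000 = 128002 m

128002 m


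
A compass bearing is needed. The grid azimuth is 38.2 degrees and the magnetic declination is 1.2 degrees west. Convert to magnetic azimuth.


magnetic azimuth = grid azimuth - declination (east +ve)
mag_az = 38.2 - -1.2 = 39.4 degrees

39.4 degrees


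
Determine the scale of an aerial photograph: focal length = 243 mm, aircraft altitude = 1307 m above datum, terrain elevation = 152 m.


scale = f / (H - h) = 243 mm / 1155 m = 243 / 1155000 = 1:4753

1:4753


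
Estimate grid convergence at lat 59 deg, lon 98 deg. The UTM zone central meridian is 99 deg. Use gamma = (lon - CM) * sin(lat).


gamma = (98 - 99) * sin(59) = -1 * 0.857167 = -0.857 degrees

-0.857 degrees


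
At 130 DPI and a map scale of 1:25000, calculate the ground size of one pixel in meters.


pixel_cm = 2.54 / 130 ≈ 0.019538 cm
ground = pixel_cm * 25000 / 100 = 2.54 * 25000 / (130 * 100) = 63500 / 13000 ≈ 4.88 m

4.88 m


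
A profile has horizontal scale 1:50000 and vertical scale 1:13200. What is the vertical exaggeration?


VE = horizontal_scale / vertical_scale = 50000 / 13200 ≈ 3.8

3.8x


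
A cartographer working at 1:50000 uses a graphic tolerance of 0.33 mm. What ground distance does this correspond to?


ground = 0.33 mm * 50000 / 1000 = 16.5 m

16.5 m


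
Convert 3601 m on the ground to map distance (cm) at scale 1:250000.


map_cm = 3601 * 100 / 250000 = 1.4404 cm ≈ 1.44 cm

1.44 cm


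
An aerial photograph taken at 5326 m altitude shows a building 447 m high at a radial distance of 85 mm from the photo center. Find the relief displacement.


d = h * r / H = 447 * 85 / 5326 = 7.13 mm

7.13 mm


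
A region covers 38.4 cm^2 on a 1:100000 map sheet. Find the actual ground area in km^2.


ground_area = 38.4 * (100000/100)^2 = 38400000.0 m^2 = 38.4 km^2

38.4 km^2


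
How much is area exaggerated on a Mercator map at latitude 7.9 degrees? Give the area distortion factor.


area_distortion = 1/cos^2(7.9) = 1.019

1.019


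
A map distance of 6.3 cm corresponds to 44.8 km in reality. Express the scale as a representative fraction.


ground = 44.8 km = 4480000 cm; RF denominator = ground / map = 4480000 / 6.3 ≈ 711111; RF = 1:711111

1:711111


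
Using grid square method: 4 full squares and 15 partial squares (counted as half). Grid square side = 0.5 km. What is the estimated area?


effective squares = 4 + 15 * 0.5 = 11.5
area = 11.5 * 0.25 = 2.875 km^2

2.875 km^2


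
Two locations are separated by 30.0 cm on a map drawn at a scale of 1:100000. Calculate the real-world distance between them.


ground = 30.0 cm * 100000 / 100 = 30000.0 m = 30.0 km

30.0 km


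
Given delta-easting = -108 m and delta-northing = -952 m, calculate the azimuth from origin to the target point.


az = atan2(-108, -952) = -173.5 deg
adjusted to 0-360: 186.5 degrees

186.5 degrees


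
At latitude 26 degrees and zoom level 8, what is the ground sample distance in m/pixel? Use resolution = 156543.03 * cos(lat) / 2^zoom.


res = 156543.03 * cos(26) / 2^8 = 156543.03 * 0.89879405 / 256 = 549.61 m/pixel

549.61 m/pixel


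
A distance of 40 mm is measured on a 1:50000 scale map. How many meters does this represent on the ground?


ground = 40 mm * 50000 / 1000 = 2000.0 m

2000.0 m


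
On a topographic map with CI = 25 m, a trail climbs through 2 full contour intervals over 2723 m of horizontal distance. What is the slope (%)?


elevation change = 2 * 25 = 50 m
slope = 50 / 2723 * 100 = 1.8%

1.8%


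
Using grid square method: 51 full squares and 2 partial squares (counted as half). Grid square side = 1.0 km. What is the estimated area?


effective squares = 51 + 2 * 0.5 = 52.0
area = 52.0 * 1.0 = 52.0 km^2

52.0 km^2


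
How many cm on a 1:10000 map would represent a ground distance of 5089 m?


map_cm = 5089 * 100 / 10000 = 50.89 cm

50.89 cm


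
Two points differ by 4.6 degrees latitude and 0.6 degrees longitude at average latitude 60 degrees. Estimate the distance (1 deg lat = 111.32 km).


dlat_km = 4.6 * 111.32 = 512.072
dlon_km = 0.6 * 111.32 * cos(60) ≈ 33.396
dist = sqrt(512.072^2 + 33.396^2) ≈ 513.2 km

513.2 km


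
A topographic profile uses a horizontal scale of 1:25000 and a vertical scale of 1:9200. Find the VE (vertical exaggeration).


VE = horizontal_scale / vertical_scale = 25000 / 9200 ≈ 2.7

2.7x


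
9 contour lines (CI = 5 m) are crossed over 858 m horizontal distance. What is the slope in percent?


elevation change = 9 * 5 = 45 m
slope = 45 / 858 * 100 = 5.2%

5.2%


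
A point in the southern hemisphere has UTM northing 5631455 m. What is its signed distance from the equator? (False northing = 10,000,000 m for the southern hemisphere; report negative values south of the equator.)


For southern: actual = 5631455 - 10000000 = -4368545 m

-4368545 m


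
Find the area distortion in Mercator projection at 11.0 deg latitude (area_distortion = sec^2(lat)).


area_distortion = 1/cos^2(11.0) = 1.038

1.038


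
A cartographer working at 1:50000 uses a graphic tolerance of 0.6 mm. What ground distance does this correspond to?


ground = 0.6 mm * 50000 / 1000 = 30.0 m

30.0 m


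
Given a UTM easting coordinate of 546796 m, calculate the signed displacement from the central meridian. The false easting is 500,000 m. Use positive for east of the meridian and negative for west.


displacement = 546796 - 500000 = 46796 m

46796 m


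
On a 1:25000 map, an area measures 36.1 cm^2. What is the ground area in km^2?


ground_area = 36.1 * (25000/100)^2 = 2256250.0 m^2 = 2.25625 km^2 ≈ 2.256 km^2

2.256 km^2


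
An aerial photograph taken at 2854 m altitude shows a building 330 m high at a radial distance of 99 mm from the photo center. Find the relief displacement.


d = h * r / H = 330 * 99 / 2854 = 11.45 mm

11.45 mm


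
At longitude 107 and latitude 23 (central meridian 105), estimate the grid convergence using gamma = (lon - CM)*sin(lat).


gamma = (107 - 105) * sin(23) = 2 * 0.390731 = 0.781 degrees

0.781 degrees


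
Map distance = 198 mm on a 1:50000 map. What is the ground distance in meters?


ground = 198 mm * 50000 / 1000 = 9900.0 m

9900.0 m


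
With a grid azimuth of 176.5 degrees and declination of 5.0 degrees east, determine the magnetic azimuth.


magnetic azimuth = grid azimuth - declination (east +ve)
mag_az = 176.5 - 5.0 = 171.5 degrees

171.5 degrees


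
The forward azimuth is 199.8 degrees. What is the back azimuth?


back azimuth = (199.8 + 180) mod 360 = 19.8 degrees

19.8 degrees


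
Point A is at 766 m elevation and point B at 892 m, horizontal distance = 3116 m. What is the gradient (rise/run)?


gradient = (892 - 766) / 3116 = 126 / 3116 = 0.0404

0.0404


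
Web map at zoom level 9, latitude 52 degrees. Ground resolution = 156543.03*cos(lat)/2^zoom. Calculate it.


res = 156543.03 * cos(52) / 2^9 = 156543.03 * 0.61566148 / 512 = 188.24 m/pixel

188.24 m/pixel


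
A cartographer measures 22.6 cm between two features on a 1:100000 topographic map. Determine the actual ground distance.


ground = 22.6 cm * 100000 / 100 = 22600.0 m = 22.6 km

22.6 km


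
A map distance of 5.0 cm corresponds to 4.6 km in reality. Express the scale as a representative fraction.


ground = 4.6 km = 460000 cm; RF denominator = ground / map = 460000 / 5.0 = 92000; RF = 1:92000

1:92000


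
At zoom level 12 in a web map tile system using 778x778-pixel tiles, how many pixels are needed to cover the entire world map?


tiles per axis = 2^12 = 4096
total tiles = 4096^2 = 16777216
pixels per axis = 4096 * 778 = 3186688
total pixels = 3186688^2 = 10154980409344

10154980409344 pixels


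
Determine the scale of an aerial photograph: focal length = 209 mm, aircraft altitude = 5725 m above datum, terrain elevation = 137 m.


scale = f / (H - h) = 209 mm / 5588 m = 209 / 5588000 = 1:26737

1:26737


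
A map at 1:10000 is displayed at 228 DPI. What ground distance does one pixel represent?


pixel_cm = 2.54 / 228 ≈ 0.01114 cm
ground = pixel_cm * 10000 / 100 = 2.54 * 10000 / (228 * 100) = 25400 / 22800 ≈ 1.11 m

1.11 m


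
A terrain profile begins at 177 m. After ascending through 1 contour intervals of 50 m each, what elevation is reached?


elevation = 177 + 1 * 50 = 227 m

227 m


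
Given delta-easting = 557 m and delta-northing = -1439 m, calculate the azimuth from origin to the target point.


az = atan2(557, -1439) = 158.8 deg
adjusted to 0-360: 158.8 degrees

158.8 degrees


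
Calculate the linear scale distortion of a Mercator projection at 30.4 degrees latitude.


SF = 1 / cos(30.4) = 1 / 0.862514 = 1.159

1.159


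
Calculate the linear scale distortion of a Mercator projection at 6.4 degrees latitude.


SF = 1 / cos(6.4) = 1 / 0.993768 = 1.006

1.006


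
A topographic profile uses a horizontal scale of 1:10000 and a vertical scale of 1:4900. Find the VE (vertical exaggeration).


VE = horizontal_scale / vertical_scale = 10000 / 4900 ≈ 2.0

2.0x


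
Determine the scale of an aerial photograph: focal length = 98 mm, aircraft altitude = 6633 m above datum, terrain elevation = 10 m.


scale = f / (H - h) = 98 mm / 6623 m = 98 / 6623000 = 1:67582

1:67582


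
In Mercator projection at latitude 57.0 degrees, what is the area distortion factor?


area_distortion = 1/cos^2(57.0) = 3.371

3.371


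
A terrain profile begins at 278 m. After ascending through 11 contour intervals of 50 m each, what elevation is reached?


elevation = 278 + 11 * 50 = 828 m

828 m


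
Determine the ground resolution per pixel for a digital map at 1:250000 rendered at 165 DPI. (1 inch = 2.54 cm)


pixel_cm = 2.54 / 165 ≈ 0.015394 cm
ground = pixel_cm * 250000 / 100 = 2.54 * 250000 / (165 * 100) = 635000 / 16500 ≈ 38.48 m

38.48 m


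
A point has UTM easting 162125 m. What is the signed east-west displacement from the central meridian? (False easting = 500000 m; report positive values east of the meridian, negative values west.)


displacement = 162125 - 500000 = -337875 m

-337875 m


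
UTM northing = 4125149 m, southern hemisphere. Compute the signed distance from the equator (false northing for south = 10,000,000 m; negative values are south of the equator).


For southern: actual = 4125149 - 10000000 = -5874851 m

-5874851 m


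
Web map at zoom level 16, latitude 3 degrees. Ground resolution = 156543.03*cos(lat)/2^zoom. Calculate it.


res = 156543.03 * cos(3) / 2^16 = 156543.03 * 0.99862953 / 65536 = 2.39 m/pixel

2.39 m/pixel


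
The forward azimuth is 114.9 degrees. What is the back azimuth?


back azimuth = (114.9 + 180) mod 360 = 294.9 degrees

294.9 degrees


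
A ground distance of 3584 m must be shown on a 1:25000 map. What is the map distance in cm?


map_cm = 3584 * 100 / 25000 = 14.336 cm ≈ 14.34 cm

14.34 cm


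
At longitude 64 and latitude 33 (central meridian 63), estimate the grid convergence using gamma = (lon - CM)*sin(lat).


gamma = (64 - 63) * sin(33) = 1 * 0.544639 = 0.545 degrees

0.545 degrees
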